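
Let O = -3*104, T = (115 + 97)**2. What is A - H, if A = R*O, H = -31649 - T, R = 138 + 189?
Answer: -25431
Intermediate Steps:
R = 327
T = 44944 (T = 212**2 = 44944)
O = -312
H = -76593 (H = -31649 - 1*44944 = -31649 - 44944 = -76593)
A = -102024 (A = 327*(-312) = -102024)
A - H = -102024 - 1*(-76593) = -102024 + 76593 = -25431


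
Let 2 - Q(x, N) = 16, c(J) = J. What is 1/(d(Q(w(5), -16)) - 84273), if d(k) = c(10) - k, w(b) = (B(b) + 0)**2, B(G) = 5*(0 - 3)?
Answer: -1/84249 ≈ -1.1870e-5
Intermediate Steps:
B(G) = -15 (B(G) = 5*(-3) = -15)
w(b) = 225 (w(b) = (-15 + 0)**2 = (-15)**2 = 225)
Q(x, N) = -14 (Q(x, N) = 2 - 1*16 = 2 - 16 = -14)
d(k) = 10 - k
1/(d(Q(w(5), -16)) - 84273) = 1/((10 - 1*(-14)) - 84273) = 1/((10 + 14) - 84273) = 1/(24 - 84273) = 1/(-84249) = -1/84249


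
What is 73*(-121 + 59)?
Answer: -4526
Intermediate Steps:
73*(-121 + 59) = 73*(-62) = -4526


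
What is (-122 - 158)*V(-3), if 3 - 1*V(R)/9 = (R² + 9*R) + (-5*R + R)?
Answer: -22680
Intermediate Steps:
V(R) = 27 - 45*R - 9*R² (V(R) = 27 - 9*((R² + 9*R) + (-5*R + R)) = 27 - 9*((R² + 9*R) - 4*R) = 27 - 9*(R² + 5*R) = 27 + (-45*R - 9*R²) = 27 - 45*R - 9*R²)
(-122 - 158)*V(-3) = (-122 - 158)*(27 - 45*(-3) - 9*(-3)²) = -280*(27 + 135 - 9*9) = -280*(27 + 135 - 81) = -280*81 = -22680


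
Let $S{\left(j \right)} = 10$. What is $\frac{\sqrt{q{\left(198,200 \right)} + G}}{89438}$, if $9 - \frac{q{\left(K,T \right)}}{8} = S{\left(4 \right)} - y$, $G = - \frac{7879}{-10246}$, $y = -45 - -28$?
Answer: $\frac{29 i \sqrt{17879270}}{916381748} \approx 0.00013381 i$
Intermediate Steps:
$y = -17$ ($y = -45 + 28 = -17$)
$G = \frac{7879}{10246}$ ($G = \left(-7879\right) \left(- \frac{1}{10246}\right) = \frac{7879}{10246} \approx 0.76898$)
$q{\left(K,T \right)} = -144$ ($q{\left(K,T \right)} = 72 - 8 \left(10 - -17\right) = 72 - 8 \left(10 + 17\right) = 72 - 216 = -144$)
$\frac{\sqrt{q{\left(198,200 \right)} + G}}{89438} = \frac{\sqrt{-144 + \frac{7879}{10246}}}{89438} = \sqrt{- \frac{1467545}{10246}} \cdot \frac{1}{89438} = \frac{29 i \sqrt{17879270}}{10246} \cdot \frac{1}{89438} = \frac{29 i \sqrt{17879270}}{916381748}$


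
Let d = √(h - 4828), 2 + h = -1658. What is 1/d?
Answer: -I*√1622/3244 ≈ -0.012415*I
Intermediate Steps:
h = -1660 (h = -2 - 1658 = -1660)
d = 2*I*√1622 (d = √(-1660 - 4828) = √(-6488) = 2*I*√1622 ≈ 80.548*I)
1/d = 1/(2*I*√1622) = -I*√1622/3244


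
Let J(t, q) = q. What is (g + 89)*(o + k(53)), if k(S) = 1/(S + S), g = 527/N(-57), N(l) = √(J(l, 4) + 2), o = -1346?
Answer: -12698075/106 - 75189725*√6/636 ≈ -4.0938e+5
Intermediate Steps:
N(l) = √6 (N(l) = √(4 + 2) = √6)
g = 527*√6/6 (g = 527/(√6) = 527*(√6/6) = 527*√6/6 ≈ 215.15)
k(S) = 1/(2*S)
(g + 89)*(o + k(53)) = (527*√6/6 + 89)*(-1346 + (½)/53) = (89 + 527*√6/6)*(-1346 + (½)*(1/53)) = (89 + 527*√6/6)*(-1346 + 1/106) = (89 + 527*√6/6)*(-142675/106) = -12698075/106 - 75189725*√6/636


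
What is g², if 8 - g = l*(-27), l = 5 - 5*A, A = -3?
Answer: 300304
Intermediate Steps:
l = 20 (l = 5 - 5*(-3) = 5 + 15 = 20)
g = 548 (g = 8 - 20*(-27) = 8 - 1*(-540) = 8 + 540 = 548)
g² = 548² = 300304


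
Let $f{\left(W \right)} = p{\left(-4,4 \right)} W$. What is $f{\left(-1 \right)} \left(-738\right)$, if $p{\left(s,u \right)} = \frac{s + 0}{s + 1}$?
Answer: $984$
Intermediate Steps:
$p{\left(s,u \right)} = \frac{s}{1 + s}$
$f{\left(W \right)} = \frac{4 W}{3}$ ($f{\left(W \right)} = - \frac{4}{1 - 4} W = - \frac{4}{-3} W = \left(-4\right) \left(- \frac{1}{3}\right) W = \frac{4 W}{3}$)
$f{\left(-1 \right)} \left(-738\right) = \frac{4}{3} \left(-1\right) \left(-738\right) = \left(- \frac{4}{3}\right) \left(-738\right) = 984$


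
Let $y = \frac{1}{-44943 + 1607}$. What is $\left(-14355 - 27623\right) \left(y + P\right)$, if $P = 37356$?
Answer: $- \frac{33978244459235}{21668} \approx -1.5681 \cdot 10^{9}$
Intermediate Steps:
$y = - \frac{1}{43336}$ ($y = \frac{1}{-43336} = - \frac{1}{43336} \approx -2.3075 \cdot 10^{-5}$)
$\left(-14355 - 27623\right) \left(y + P\right) = \left(-14355 - 27623\right) \left(- \frac{1}{43336} + 37356\right) = \left(-41978\right) \frac{1618859615}{43336} = - \frac{33978244459235}{21668}$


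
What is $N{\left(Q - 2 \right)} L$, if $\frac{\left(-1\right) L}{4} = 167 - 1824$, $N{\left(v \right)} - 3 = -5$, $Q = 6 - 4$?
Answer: $-13256$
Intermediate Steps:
$Q = 2$ ($Q = 6 - 4 = 2$)
$N{\left(v \right)} = -2$ ($N{\left(v \right)} = 3 - 5 = -2$)
$L = 6628$ ($L = - 4 \left(167 - 1824\right) = \left(-4\right) \left(-1657\right) = 6628$)
$N{\left(Q - 2 \right)} L = \left(-2\right) 6628 = -13256$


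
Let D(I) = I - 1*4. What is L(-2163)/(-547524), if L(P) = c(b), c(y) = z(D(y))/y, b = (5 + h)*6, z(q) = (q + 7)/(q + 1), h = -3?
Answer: -5/19710864 ≈ -2.5367e-7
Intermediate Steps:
D(I) = -4 + I (D(I) = I - 4 = -4 + I)
z(q) = (7 + q)/(1 + q)
b = 12 (b = (5 - 3)*6 = 2*6 = 12)
c(y) = (3 + y)/(y*(-3 + y)) (c(y) = ((7 + (-4 + y))/(1 + (-4 + y)))/y = ((3 + y)/(-3 + y))/y = (3 + y)/(y*(-3 + y)))
L(P) = 5/36 (L(P) = (3 + 12)/(12*(-3 + 12)) = (1/12)*15/9 = (1/12)*(⅑)*15 = 5/36)
L(-2163)/(-547524) = (5/36)/(-547524) = (5/36)*(-1/547524) = -5/19710864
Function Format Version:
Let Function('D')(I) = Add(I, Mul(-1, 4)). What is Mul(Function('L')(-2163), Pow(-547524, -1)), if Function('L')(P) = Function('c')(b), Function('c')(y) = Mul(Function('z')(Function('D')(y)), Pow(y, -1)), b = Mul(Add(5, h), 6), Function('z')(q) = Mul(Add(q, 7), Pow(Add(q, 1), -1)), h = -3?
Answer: Rational(-5, 19710864) ≈ -2.5367e-7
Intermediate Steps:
Function('D')(I) = Add(-4, I) (Function('D')(I) = Add(I, -4) = Add(-4, I))
Function('z')(q) = Mul(Pow(Add(1, q), -1), Add(7, q)) (Function('z')(q) = Mul(Add(7, q), Pow(Add(1, q), -1)) = Mul(Pow(Add(1, q), -1), Add(7, q)))
b = 12 (b = Mul(Add(5, -3), 6) = Mul(2, 6) = 12)
Function('c')(y) = Mul(Pow(y, -1), Pow(Add(-3, y), -1), Add(3, y)) (Function('c')(y) = Mul(Mul(Pow(Add(1, Add(-4, y)), -1), Add(7, Add(-4, y))), Pow(y, -1)) = Mul(Mul(Pow(Add(-3, y), -1), Add(3, y)), Pow(y, -1)) = Mul(Pow(y, -1), Pow(Add(-3, y), -1), Add(3, y)))
Function('L')(P) = Rational(5, 36) (Function('L')(P) = Mul(Pow(12, -1), Pow(Add(-3, 12), -1), Add(3, 12)) = Mul(Rational(1, 12), Pow(9, -1), 15) = Mul(Rational(1, 12), Rational(1, 9), 15) = Rational(5, 36))
Mul(Function('L')(-2163), Pow(-547524, -1)) = Mul(Rational(5, 36), Pow(-547524, -1)) = Mul(Rational(5, 36), Rational(-1, 547524)) = Rational(-5, 19710864)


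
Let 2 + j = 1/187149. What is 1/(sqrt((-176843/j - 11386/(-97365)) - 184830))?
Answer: -I*sqrt(128041915847682963577261965)/3513443300069953 ≈ -0.0032206*I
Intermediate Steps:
j = -374297/187149 (j = -2 + 1/187149 = -374297/187149 ≈ -2.0000)
1/(sqrt((-176843/j - 11386/(-97365)) - 184830)) = 1/(sqrt((-176843/(-374297/187149) - 11386/(-97365)) - 184830)) = 1/(sqrt((-176843*(-187149/374297) - 11386*(-1/97365)) - 184830)) = 1/(sqrt((33095990607/374297 + 11386/97365) - 184830)) = 1/(sqrt(3222395387196197/36443427405 - 184830)) = 1/(sqrt(-3513443300069953/36443427405)) = 1/(I*sqrt(128041915847682963577261965)/36443427405) = -I*sqrt(128041915847682963577261965)/3513443300069953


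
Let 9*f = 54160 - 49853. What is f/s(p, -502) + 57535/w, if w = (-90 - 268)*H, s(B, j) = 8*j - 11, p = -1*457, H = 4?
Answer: -2091408629/51899976 ≈ -40.297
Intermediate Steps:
p = -457
s(B, j) = -11 + 8*j
f = 4307/9 (f = (54160 - 49853)/9 = (1/9)*4307 = 4307/9 ≈ 478.56)
w = -1432 (w = (-90 - 268)*4 = -358*4 = -1432)
f/s(p, -502) + 57535/w = 4307/(9*(-11 + 8*(-502))) + 57535/(-1432) = 4307/(9*(-11 - 4016)) + 57535*(-1/1432) = (4307/9)/(-4027) - 57535/1432 = (4307/9)*(-1/4027) - 57535/1432 = -4307/36243 - 57535/1432 = -2091408629/51899976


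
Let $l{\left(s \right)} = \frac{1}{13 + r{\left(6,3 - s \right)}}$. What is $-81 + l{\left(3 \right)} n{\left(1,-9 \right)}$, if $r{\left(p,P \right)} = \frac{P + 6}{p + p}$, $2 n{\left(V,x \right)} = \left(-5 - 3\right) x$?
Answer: $- \frac{235}{3} \approx -78.333$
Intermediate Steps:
$n{\left(V,x \right)} = - 4 x$ ($n{\left(V,x \right)} = \frac{\left(-5 - 3\right) x}{2} = \frac{\left(-8\right) x}{2} = - 4 x$)
$r{\left(p,P \right)} = \frac{6 + P}{2 p}$
$l{\left(s \right)} = \frac{1}{\frac{55}{4} - \frac{s}{12}}$ ($l{\left(s \right)} = \frac{1}{13 + \frac{6 - \left(-3 + s\right)}{2 \cdot 6}} = \frac{1}{13 + \frac{1}{2} \cdot \frac{1}{6} \left(9 - s\right)} = \frac{1}{13 - \left(- \frac{3}{4} + \frac{s}{12}\right)} = \frac{1}{\frac{55}{4} - \frac{s}{12}}$)
$-81 + l{\left(3 \right)} n{\left(1,-9 \right)} = -81 + - \frac{12}{-165 + 3} \left(\left(-4\right) \left(-9\right)\right) = -81 + - \frac{12}{-162} \cdot 36 = -81 + \left(-12\right) \left(- \frac{1}{162}\right) 36 = -81 + \frac{2}{27} \cdot 36 = -81 + \frac{8}{3} = - \frac{235}{3}$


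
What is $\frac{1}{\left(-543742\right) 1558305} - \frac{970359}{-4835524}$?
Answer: $\frac{411100293692909383}{2048608130156780220} \approx 0.20067$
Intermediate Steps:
$\frac{1}{\left(-543742\right) 1558305} - \frac{970359}{-4835524} = \left(- \frac{1}{543742}\right) \frac{1}{1558305} - - \frac{970359}{4835524} = - \frac{1}{847315877310} + \frac{970359}{4835524} = \frac{411100293692909383}{2048608130156780220}$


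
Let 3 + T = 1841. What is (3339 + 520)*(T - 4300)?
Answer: -9500858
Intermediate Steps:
T = 1838 (T = -3 + 1841 = 1838)
(3339 + 520)*(T - 4300) = (3339 + 520)*(1838 - 4300) = 3859*(-2462) = -9500858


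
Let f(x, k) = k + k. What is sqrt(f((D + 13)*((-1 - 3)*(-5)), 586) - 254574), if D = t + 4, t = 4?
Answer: I*sqrt(253402) ≈ 503.39*I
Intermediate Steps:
D = 8 (D = 4 + 4 = 8)
f(x, k) = 2*k
sqrt(f((D + 13)*((-1 - 3)*(-5)), 586) - 254574) = sqrt(2*586 - 254574) = sqrt(1172 - 254574) = sqrt(-253402) = I*sqrt(253402)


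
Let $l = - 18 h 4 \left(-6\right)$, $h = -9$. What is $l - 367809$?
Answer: $-371697$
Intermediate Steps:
$l = -3888$ ($l = - 18 \left(-9\right) 4 \left(-6\right) = - 18 \left(\left(-36\right) \left(-6\right)\right) = \left(-18\right) 216 = -3888$)
$l - 367809 = -3888 - 367809 = -371697$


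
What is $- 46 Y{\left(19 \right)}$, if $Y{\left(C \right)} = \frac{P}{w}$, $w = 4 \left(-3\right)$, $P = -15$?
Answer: $- \frac{115}{2} \approx -57.5$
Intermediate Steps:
$w = -12$
$Y{\left(C \right)} = \frac{5}{4}$ ($Y{\left(C \right)} = - \frac{15}{-12} = \left(-15\right) \left(- \frac{1}{12}\right) = \frac{5}{4}$)
$- 46 Y{\left(19 \right)} = \left(-46\right) \frac{5}{4} = - \frac{115}{2}$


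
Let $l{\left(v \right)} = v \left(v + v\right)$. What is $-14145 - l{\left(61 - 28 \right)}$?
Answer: $-16323$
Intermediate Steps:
$l{\left(v \right)} = 2 v^{2}$ ($l{\left(v \right)} = v 2 v = 2 v^{2}$)
$-14145 - l{\left(61 - 28 \right)} = -14145 - 2 \left(61 - 28\right)^{2} = -14145 - 2 \cdot 33^{2} = -14145 - 2 \cdot 1089 = -14145 - 2178 = -16323$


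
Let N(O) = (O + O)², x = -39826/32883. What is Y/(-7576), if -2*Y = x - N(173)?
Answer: -1968330527/249121608 ≈ -7.9011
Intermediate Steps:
x = -39826/32883 (x = -39826*1/32883 = -39826/32883 ≈ -1.2111)
N(O) = 4*O² (N(O) = (2*O)² = 4*O²)
Y = 1968330527/32883 (Y = -(-39826/32883 - 4*173²)/2 = -(-39826/32883 - 4*29929)/2 = -(-39826/32883 - 1*119716)/2 = -(-39826/32883 - 119716)/2 = -½*(-3936661054/32883) = 1968330527/32883 ≈ 59859.)
Y/(-7576) = (1968330527/32883)/(-7576) = (1968330527/32883)*(-1/7576) = -1968330527/249121608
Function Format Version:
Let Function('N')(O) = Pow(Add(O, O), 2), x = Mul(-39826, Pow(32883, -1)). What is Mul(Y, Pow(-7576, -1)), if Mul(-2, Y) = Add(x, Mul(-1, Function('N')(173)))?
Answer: Rational(-1968330527, 249121608) ≈ -7.9011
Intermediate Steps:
x = Rational(-39826, 32883) (x = Mul(-39826, Rational(1, 32883)) = Rational(-39826, 32883) ≈ -1.2111)
Function('N')(O) = Mul(4, Pow(O, 2)) (Function('N')(O) = Pow(Mul(2, O), 2) = Mul(4, Pow(O, 2)))
Y = Rational(1968330527, 32883) (Y = Mul(Rational(-1, 2), Add(Rational(-39826, 32883), Mul(-1, Mul(4, Pow(173, 2))))) = Mul(Rational(-1, 2), Add(Rational(-39826, 32883), Mul(-1, Mul(4, 29929)))) = Mul(Rational(-1, 2), Add(Rational(-39826, 32883), Mul(-1, 119716))) = Mul(Rational(-1, 2), Add(Rational(-39826, 32883), -119716)) = Mul(Rational(-1, 2), Rational(-3936661054, 32883)) = Rational(1968330527, 32883) ≈ 59859.)
Mul(Y, Pow(-7576, -1)) = Mul(Rational(1968330527, 32883), Pow(-7576, -1)) = Mul(Rational(1968330527, 32883), Rational(-1, 7576)) = Rational(-1968330527, 249121608)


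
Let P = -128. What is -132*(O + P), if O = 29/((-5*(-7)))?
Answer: 587532/35 ≈ 16787.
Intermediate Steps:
O = 29/35 ≈ 0.82857
-132*(O + P) = -132*(29/35 - 128) = -132*(-4451/35) = 587532/35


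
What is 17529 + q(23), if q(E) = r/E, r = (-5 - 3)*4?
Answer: 403135/23 ≈ 17528.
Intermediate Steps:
r = -32 (r = -8*4 = -32)
q(E) = -32/E
17529 + q(23) = 17529 - 32/23 = 403135/23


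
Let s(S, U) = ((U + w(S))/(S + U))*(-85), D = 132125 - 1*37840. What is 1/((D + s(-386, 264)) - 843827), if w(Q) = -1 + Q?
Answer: -122/91454579 ≈ -1.3340e-6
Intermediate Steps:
D = 94285 (D = 132125 - 37840 = 94285)
s(S, U) = -85*(-1 + S + U)/(S + U) (s(S, U) = ((U + (-1 + S))/(S + U))*(-85) = ((-1 + S + U)/(S + U))*(-85) = -85*(-1 + S + U)/(S + U))
1/((D + s(-386, 264)) - 843827) = 1/((94285 + 85*(1 - 1*(-386) - 1*264)/(-386 + 264)) - 843827) = 1/((94285 + 85*(1 + 386 - 264)/(-122)) - 843827) = 1/((94285 + 85*(-1/122)*123) - 843827) = 1/((94285 - 10455/122) - 843827) = 1/(11492315/122 - 843827) = 1/(-91454579/122) = -122/91454579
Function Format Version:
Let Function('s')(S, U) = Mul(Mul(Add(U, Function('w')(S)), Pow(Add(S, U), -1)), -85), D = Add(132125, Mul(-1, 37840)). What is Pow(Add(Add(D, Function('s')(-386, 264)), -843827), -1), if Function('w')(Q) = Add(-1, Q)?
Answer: Rational(-122, 91454579) ≈ -1.3340e-6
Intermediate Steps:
D = 94285 (D = Add(132125, -37840) = 94285)
Function('s')(S, U) = Mul(-85, Pow(Add(S, U), -1), Add(-1, S, U)) (Function('s')(S, U) = Mul(Mul(Add(U, Add(-1, S)), Pow(Add(S, U), -1)), -85) = Mul(Mul(Add(-1, S, U), Pow(Add(S, U), -1)), -85) = Mul(Mul(Pow(Add(S, U), -1), Add(-1, S, U)), -85) = Mul(-85, Pow(Add(S, U), -1), Add(-1, S, U)))
Pow(Add(Add(D, Function('s')(-386, 264)), -843827), -1) = Pow(Add(Add(94285, Mul(85, Pow(Add(-386, 264), -1), Add(1, Mul(-1, -386), Mul(-1, 264)))), -843827), -1) = Pow(Add(Add(94285, Mul(85, Pow(-122, -1), Add(1, 386, -264))), -843827), -1) = Pow(Add(Add(94285, Mul(85, Rational(-1, 122), 123)), -843827), -1) = Pow(Add(Add(94285, Rational(-10455, 122)), -843827), -1) = Pow(Add(Rational(11492315, 122), -843827), -1) = Pow(Rational(-91454579, 122), -1) = Rational(-122, 91454579)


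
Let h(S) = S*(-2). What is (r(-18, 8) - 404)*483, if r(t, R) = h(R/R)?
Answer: -196098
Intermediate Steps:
h(S) = -2*S
r(t, R) = -2 (r(t, R) = -2*R/R = -2*1 = -2)
(r(-18, 8) - 404)*483 = (-2 - 404)*483 = -406*483 = -196098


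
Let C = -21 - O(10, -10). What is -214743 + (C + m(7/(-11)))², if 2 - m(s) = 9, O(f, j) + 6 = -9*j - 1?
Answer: -202422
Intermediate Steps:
O(f, j) = -7 - 9*j (O(f, j) = -6 + (-9*j - 1) = -6 + (-1 - 9*j) = -7 - 9*j)
m(s) = -7 (m(s) = 2 - 1*9 = 2 - 9 = -7)
C = -104 (C = -21 - (-7 - 9*(-10)) = -21 - (-7 + 90) = -21 - 1*83 = -21 - 83 = -104)
-214743 + (C + m(7/(-11)))² = -214743 + (-104 - 7)² = -214743 + (-111)² = -214743 + 12321 = -202422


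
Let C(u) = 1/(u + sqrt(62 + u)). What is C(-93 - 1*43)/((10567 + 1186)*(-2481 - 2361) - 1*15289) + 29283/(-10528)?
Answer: -15477031246035421/5564395211071200 + I*sqrt(74)/1057065959550 ≈ -2.7814 + 8.1379e-12*I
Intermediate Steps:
C(-93 - 1*43)/((10567 + 1186)*(-2481 - 2361) - 1*15289) + 29283/(-10528) = 1/(((-93 - 1*43) + sqrt(62 + (-93 - 1*43)))*((10567 + 1186)*(-2481 - 2361) - 1*15289)) + 29283/(-10528) = 1/(((-93 - 43) + sqrt(62 + (-93 - 43)))*(11753*(-4842) - 15289)) + 29283*(-1/10528) = 1/((-136 + sqrt(62 - 136))*(-56908026 - 15289)) - 29283/10528 = 1/(-136 + sqrt(-74)*(-56923315)) - 29283/10528 = -1/56923315/(-136 + I*sqrt(74)) - 29283/10528 = -1/(56923315*(-136 + I*sqrt(74))) - 29283/10528 = -29283/10528 - 1/(56923315*(-136 + I*sqrt(74)))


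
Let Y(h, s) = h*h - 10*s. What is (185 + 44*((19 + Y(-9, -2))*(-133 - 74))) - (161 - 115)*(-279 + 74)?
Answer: -1083345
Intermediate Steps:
Y(h, s) = h**2 - 10*s
(185 + 44*((19 + Y(-9, -2))*(-133 - 74))) - (161 - 115)*(-279 + 74) = (185 + 44*((19 + ((-9)**2 - 10*(-2)))*(-133 - 74))) - (161 - 115)*(-279 + 74) = (185 + 44*((19 + (81 + 20))*(-207))) - 46*(-205) = (185 + 44*((19 + 101)*(-207))) - 1*(-9430) = (185 + 44*(120*(-207))) + 9430 = (185 + 44*(-24840)) + 9430 = (185 - 1092960) + 9430 = -1092775 + 9430 = -1083345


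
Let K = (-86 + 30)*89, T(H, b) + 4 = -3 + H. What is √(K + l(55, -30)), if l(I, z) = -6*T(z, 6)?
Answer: I*√4762 ≈ 69.007*I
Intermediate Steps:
T(H, b) = -7 + H (T(H, b) = -4 + (-3 + H) = -7 + H)
l(I, z) = 42 - 6*z (l(I, z) = -6*(-7 + z) = 42 - 6*z)
K = -4984 (K = -56*89 = -4984)
√(K + l(55, -30)) = √(-4984 + (42 - 6*(-30))) = √(-4984 + (42 + 180)) = √(-4984 + 222) = √(-4762) = I*√4762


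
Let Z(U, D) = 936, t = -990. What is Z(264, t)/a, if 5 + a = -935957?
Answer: -468/467981 ≈ -0.0010000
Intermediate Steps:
a = -935962 (a = -5 - 935957 = -935962)
Z(264, t)/a = 936/(-935962) = 936*(-1/935962) = -468/467981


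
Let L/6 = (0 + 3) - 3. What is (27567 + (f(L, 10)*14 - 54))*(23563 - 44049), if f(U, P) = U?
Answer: -563631318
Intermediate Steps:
L = 0 (L = 6*((0 + 3) - 3) = 6*(3 - 3) = 6*0 = 0)
(27567 + (f(L, 10)*14 - 54))*(23563 - 44049) = (27567 + (0*14 - 54))*(23563 - 44049) = (27567 + (0 - 54))*(-20486) = (27567 - 54)*(-20486) = 27513*(-20486) = -563631318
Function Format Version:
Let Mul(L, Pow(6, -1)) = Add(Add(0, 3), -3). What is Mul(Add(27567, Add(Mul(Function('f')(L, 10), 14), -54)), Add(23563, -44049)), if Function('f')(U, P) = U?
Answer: -563631318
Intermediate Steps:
L = 0 (L = Mul(6, Add(Add(0, 3), -3)) = Mul(6, Add(3, -3)) = Mul(6, 0) = 0)
Mul(Add(27567, Add(Mul(Function('f')(L, 10), 14), -54)), Add(23563, -44049)) = Mul(Add(27567, Add(Mul(0, 14), -54)), Add(23563, -44049)) = Mul(Add(27567, Add(0, -54)), -20486) = Mul(Add(27567, -54), -20486) = Mul(27513, -20486) = -563631318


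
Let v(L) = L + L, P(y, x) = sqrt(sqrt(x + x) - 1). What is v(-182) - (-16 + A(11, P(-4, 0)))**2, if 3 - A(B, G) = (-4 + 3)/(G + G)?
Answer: -2131/4 - 13*I ≈ -532.75 - 13.0*I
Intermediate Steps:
P(y, x) = sqrt(-1 + sqrt(2)*sqrt(x)) (P(y, x) = sqrt(sqrt(2*x) - 1) = sqrt(sqrt(2)*sqrt(x) - 1) = sqrt(-1 + sqrt(2)*sqrt(x)))
A(B, G) = 3 + 1/(2*G) (A(B, G) = 3 - (-4 + 3)/(G + G) = 3 - (-1)/(2*G) = 3 + 1/(2*G))
v(L) = 2*L
v(-182) - (-16 + A(11, P(-4, 0)))**2 = 2*(-182) - (-16 + (3 + 1/(2*(sqrt(-1 + sqrt(2)*sqrt(0))))))**2 = -364 - (-16 + (3 + 1/(2*(sqrt(-1 + sqrt(2)*0)))))**2 = -364 - (-16 + (3 + 1/(2*(sqrt(-1 + 0)))))**2 = -364 - (-16 + (3 + 1/(2*(sqrt(-1)))))**2 = -364 - (-16 + (3 + 1/(2*I)))**2 = -364 - (-16 + (3 + (-I)/2))**2 = -364 - (-16 + (3 - I/2))**2 = -364 - (-13 - I/2)**2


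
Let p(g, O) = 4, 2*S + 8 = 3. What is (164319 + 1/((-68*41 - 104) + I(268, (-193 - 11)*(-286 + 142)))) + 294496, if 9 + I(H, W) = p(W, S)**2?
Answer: 1323681274/2885 ≈ 4.5882e+5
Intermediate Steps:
S = -5/2 (S = -4 + (1/2)*3 = -4 + 3/2 = -5/2 ≈ -2.5000)
I(H, W) = 7 (I(H, W) = -9 + 4**2 = -9 + 16 = 7)
(164319 + 1/((-68*41 - 104) + I(268, (-193 - 11)*(-286 + 142)))) + 294496 = (164319 + 1/((-68*41 - 104) + 7)) + 294496 = (164319 + 1/((-2788 - 104) + 7)) + 294496 = (164319 + 1/(-2892 + 7)) + 294496 = (164319 + 1/(-2885)) + 294496 = (164319 - 1/2885) + 294496 = 474060314/2885 + 294496 = 1323681274/2885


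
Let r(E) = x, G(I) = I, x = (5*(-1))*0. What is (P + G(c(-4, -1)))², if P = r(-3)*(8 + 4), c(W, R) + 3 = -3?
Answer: 36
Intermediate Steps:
c(W, R) = -6 (c(W, R) = -3 - 3 = -6)
x = 0 (x = -5*0 = 0)
r(E) = 0
P = 0 (P = 0*(8 + 4) = 0*12 = 0)
(P + G(c(-4, -1)))² = (0 - 6)² = (-6)² = 36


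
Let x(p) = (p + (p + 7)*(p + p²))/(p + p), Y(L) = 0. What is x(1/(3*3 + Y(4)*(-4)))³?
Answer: 374805361/4251528 ≈ 88.158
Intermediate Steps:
x(p) = (p + (7 + p)*(p + p²))/(2*p) (x(p) = (p + (7 + p)*(p + p²))/((2*p)) = (p + (7 + p)*(p + p²))*(1/(2*p)) = (p + (7 + p)*(p + p²))/(2*p))
x(1/(3*3 + Y(4)*(-4)))³ = (4 + (1/(3*3 + 0*(-4)))²/2 + 4/(3*3 + 0*(-4)))³ = (4 + (1/(9 + 0))²/2 + 4/(9 + 0))³ = (4 + (1/9)²/2 + 4/9)³ = (4 + (⅑)²/2 + 4*(⅑))³ = (4 + (½)*(1/81) + 4/9)³ = (4 + 1/162 + 4/9)³ = (721/162)³ = 374805361/4251528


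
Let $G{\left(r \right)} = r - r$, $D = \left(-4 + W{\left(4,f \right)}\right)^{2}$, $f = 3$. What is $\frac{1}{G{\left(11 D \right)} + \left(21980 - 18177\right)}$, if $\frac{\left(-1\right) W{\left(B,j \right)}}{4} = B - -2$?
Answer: $\frac{1}{3803} \approx 0.00026295$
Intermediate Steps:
$W{\left(B,j \right)} = -8 - 4 B$ ($W{\left(B,j \right)} = - 4 \left(B - -2\right) = - 4 \left(B + 2\right) = - 4 \left(2 + B\right) = -8 - 4 B$)
$D = 784$ ($D = \left(-4 - 24\right)^{2} = \left(-28\right)^{2} = 784$)
$G{\left(r \right)} = 0$
$\frac{1}{G{\left(11 D \right)} + \left(21980 - 18177\right)} = \frac{1}{0 + \left(21980 - 18177\right)} = \frac{1}{0 + 3803} = \frac{1}{3803}$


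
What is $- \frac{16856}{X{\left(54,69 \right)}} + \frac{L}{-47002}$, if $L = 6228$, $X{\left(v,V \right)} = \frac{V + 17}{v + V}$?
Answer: $- \frac{566565222}{23501} \approx -24108.0$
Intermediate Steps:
$X{\left(v,V \right)} = \frac{17 + V}{V + v}$
$- \frac{16856}{X{\left(54,69 \right)}} + \frac{L}{-47002} = - \frac{16856}{\frac{1}{69 + 54} \left(17 + 69\right)} + \frac{6228}{-47002} = - \frac{16856}{\frac{1}{123} \cdot 86} + 6228 \left(- \frac{1}{47002}\right) = - \frac{16856}{\frac{1}{123} \cdot 86} - \frac{3114}{23501} = - \frac{16856}{\frac{86}{123}} - \frac{3114}{23501} = \left(-16856\right) \frac{123}{86} - \frac{3114}{23501} = -24108 - \frac{3114}{23501} = - \frac{566565222}{23501}$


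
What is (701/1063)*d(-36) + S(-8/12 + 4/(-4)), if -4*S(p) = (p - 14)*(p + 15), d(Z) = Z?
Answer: 272486/9567 ≈ 28.482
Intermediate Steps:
S(p) = -(-14 + p)*(15 + p)/4 (S(p) = -(p - 14)*(p + 15)/4 = -(-14 + p)*(15 + p)/4)
(701/1063)*d(-36) + S(-8/12 + 4/(-4)) = (701/1063)*(-36) + (105/2 - (-8/12 + 4/(-4))/4 - (-8/12 + 4/(-4))**2/4) = (701*(1/1063))*(-36) + (105/2 - (-8*1/12 + 4*(-1/4))/4 - (-8*1/12 + 4*(-1/4))**2/4) = (701/1063)*(-36) + (105/2 - (-2/3 - 1)/4 - (-2/3 - 1)**2/4) = -25236/1063 + (105/2 - 1/4*(-5/3) - (-5/3)**2/4) = -25236/1063 + (105/2 + 5/12 - 1/4*25/9) = -25236/1063 + (105/2 + 5/12 - 25/36) = -25236/1063 + 470/9 = 272486/9567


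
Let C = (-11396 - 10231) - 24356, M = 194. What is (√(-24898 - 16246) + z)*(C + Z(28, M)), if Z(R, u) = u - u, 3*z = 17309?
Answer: -795919747/3 - 91966*I*√10286 ≈ -2.6531e+8 - 9.3272e+6*I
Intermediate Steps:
z = 17309/3 (z = (⅓)*17309 = 17309/3 ≈ 5769.7)
Z(R, u) = 0
C = -45983 (C = -21627 - 24356 = -45983)
(√(-24898 - 16246) + z)*(C + Z(28, M)) = (√(-24898 - 16246) + 17309/3)*(-45983 + 0) = (√(-41144) + 17309/3)*(-45983) = (2*I*√10286 + 17309/3)*(-45983) = (17309/3 + 2*I*√10286)*(-45983) = -795919747/3 - 91966*I*√10286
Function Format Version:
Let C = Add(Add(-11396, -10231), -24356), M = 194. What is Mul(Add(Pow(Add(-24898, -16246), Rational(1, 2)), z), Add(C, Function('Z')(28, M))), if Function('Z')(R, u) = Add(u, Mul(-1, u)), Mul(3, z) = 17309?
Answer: Add(Rational(-795919747, 3), Mul(-91966, I, Pow(10286, Rational(1, 2)))) ≈ Add(-2.6531e+8, Mul(-9.3272e+6, I))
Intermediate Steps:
z = Rational(17309, 3) (z = Mul(Rational(1, 3), 17309) = Rational(17309, 3) ≈ 5769.7)
Function('Z')(R, u) = 0
C = -45983 (C = Add(-21627, -24356) = -45983)
Mul(Add(Pow(Add(-24898, -16246), Rational(1, 2)), z), Add(C, Function('Z')(28, M))) = Mul(Add(Pow(Add(-24898, -16246), Rational(1, 2)), Rational(17309, 3)), Add(-45983, 0)) = Mul(Add(Pow(-41144, Rational(1, 2)), Rational(17309, 3)), -45983) = Mul(Add(Mul(2, I, Pow(10286, Rational(1, 2))), Rational(17309, 3)), -45983) = Mul(Add(Rational(17309, 3), Mul(2, I, Pow(10286, Rational(1, 2)))), -45983) = Add(Rational(-795919747, 3), Mul(-91966, I, Pow(10286, Rational(1, 2))))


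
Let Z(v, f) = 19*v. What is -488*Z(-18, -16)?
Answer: 166896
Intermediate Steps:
-488*Z(-18, -16) = -9272*(-18) = -488*(-342) = 166896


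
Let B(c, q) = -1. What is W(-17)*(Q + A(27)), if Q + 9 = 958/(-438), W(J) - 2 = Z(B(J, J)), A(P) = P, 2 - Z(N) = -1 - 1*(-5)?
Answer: 0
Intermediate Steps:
Z(N) = -2 (Z(N) = 2 - (-1 - 1*(-5)) = 2 - (-1 + 5) = 2 - 1*4 = 2 - 4 = -2)
W(J) = 0 (W(J) = 2 - 2 = 0)
Q = -2450/219 (Q = -9 + 958/(-438) = -9 + 958*(-1/438) = -9 - 479/219 = -2450/219 ≈ -11.187)
W(-17)*(Q + A(27)) = 0*(-2450/219 + 27) = 0*(3463/219) = 0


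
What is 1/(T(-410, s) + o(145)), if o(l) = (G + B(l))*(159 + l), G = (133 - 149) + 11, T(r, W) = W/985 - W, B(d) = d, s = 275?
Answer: 197/8330200 ≈ 2.3649e-5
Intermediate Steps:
T(r, W) = -984*W/985 (T(r, W) = W*(1/985) - W = W/985 - W = -984*W/985)
G = -5 (G = -16 + 11 = -5)
o(l) = (-5 + l)*(159 + l)
1/(T(-410, s) + o(145)) = 1/(-984/985*275 + (-795 + 145² + 154*145)) = 1/(-54120/197 + (-795 + 21025 + 22330)) = 1/(-54120/197 + 42560) = 1/(8330200/197) = 197/8330200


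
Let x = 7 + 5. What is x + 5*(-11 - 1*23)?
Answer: -158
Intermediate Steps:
x = 12
x + 5*(-11 - 1*23) = 12 + 5*(-11 - 1*23) = 12 + 5*(-11 - 23) = 12 + 5*(-34) = 12 - 170 = -158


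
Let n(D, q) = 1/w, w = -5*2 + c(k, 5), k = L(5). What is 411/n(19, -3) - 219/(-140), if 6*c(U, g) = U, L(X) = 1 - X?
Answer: -613541/140 ≈ -4382.4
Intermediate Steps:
k = -4 (k = 1 - 1*5 = 1 - 5 = -4)
c(U, g) = U/6
w = -32/3 (w = -5*2 + (⅙)*(-4) = -10 - ⅔ = -32/3 ≈ -10.667)
n(D, q) = -3/32 (n(D, q) = 1/(-32/3) = -3/32)
411/n(19, -3) - 219/(-140) = 411/(-3/32) - 219/(-140) = 411*(-32/3) - 219*(-1/140) = -4384 + 219/140 = -613541/140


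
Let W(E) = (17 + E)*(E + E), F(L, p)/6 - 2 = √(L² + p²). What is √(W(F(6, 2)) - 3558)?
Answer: √(18 + 984*√10) ≈ 55.944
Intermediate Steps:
F(L, p) = 12 + 6*√(L² + p²)
W(E) = 2*E*(17 + E) (W(E) = (17 + E)*(2*E) = 2*E*(17 + E))
√(W(F(6, 2)) - 3558) = √(2*(12 + 6*√(6² + 2²))*(17 + (12 + 6*√(6² + 2²))) - 3558) = √(2*(12 + 6*√(36 + 4))*(17 + (12 + 6*√(36 + 4))) - 3558) = √(2*(12 + 6*√40)*(17 + (12 + 6*√40)) - 3558) = √(2*(12 + 6*(2*√10))*(17 + (12 + 6*(2*√10))) - 3558) = √(2*(12 + 12*√10)*(17 + (12 + 12*√10)) - 3558) = √(2*(12 + 12*√10)*(29 + 12*√10) - 3558) = √(-3558 + 2*(12 + 12*√10)*(29 + 12*√10))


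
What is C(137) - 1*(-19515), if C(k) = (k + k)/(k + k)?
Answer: 19516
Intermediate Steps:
C(k) = 1 (C(k) = (2*k)/((2*k)) = (2*k)*(1/(2*k)) = 1)
C(137) - 1*(-19515) = 1 - 1*(-19515) = 1 + 19515 = 19516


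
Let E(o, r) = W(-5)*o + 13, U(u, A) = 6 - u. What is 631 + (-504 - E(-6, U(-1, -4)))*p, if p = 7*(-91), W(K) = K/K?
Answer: 326138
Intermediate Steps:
W(K) = 1
p = -637
E(o, r) = 13 + o (E(o, r) = 1*o + 13 = o + 13 = 13 + o)
631 + (-504 - E(-6, U(-1, -4)))*p = 631 + (-504 - (13 - 6))*(-637) = 631 + (-504 - 1*7)*(-637) = 631 + (-504 - 7)*(-637) = 631 - 511*(-637) = 631 + 325507 = 326138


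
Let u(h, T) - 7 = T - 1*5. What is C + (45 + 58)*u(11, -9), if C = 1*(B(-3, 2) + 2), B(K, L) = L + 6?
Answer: -711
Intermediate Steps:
B(K, L) = 6 + L
u(h, T) = 2 + T (u(h, T) = 7 + (T - 1*5) = 7 + (T - 5) = 7 + (-5 + T) = 2 + T)
C = 10 (C = 1*((6 + 2) + 2) = 1*(8 + 2) = 1*10 = 10)
C + (45 + 58)*u(11, -9) = 10 + (45 + 58)*(2 - 9) = 10 + 103*(-7) = 10 - 721 = -711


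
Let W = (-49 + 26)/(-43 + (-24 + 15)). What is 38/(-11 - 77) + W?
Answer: 3/286 ≈ 0.010490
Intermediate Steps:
W = 23/52 (W = -23/(-43 - 9) = -23/(-52) = -23*(-1/52) = 23/52 ≈ 0.44231)
38/(-11 - 77) + W = 38/(-11 - 77) + 23/52 = 38/(-88) + 23/52 = -1/88*38 + 23/52 = -19/44 + 23/52 = 3/286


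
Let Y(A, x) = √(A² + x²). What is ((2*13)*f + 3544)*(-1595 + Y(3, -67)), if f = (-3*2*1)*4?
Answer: -4657400 + 2920*√4498 ≈ -4.4616e+6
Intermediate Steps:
f = -24 (f = -6*1*4 = -6*4 = -24)
((2*13)*f + 3544)*(-1595 + Y(3, -67)) = ((2*13)*(-24) + 3544)*(-1595 + √(3² + (-67)²)) = (26*(-24) + 3544)*(-1595 + √(9 + 4489)) = (-624 + 3544)*(-1595 + √4498) = 2920*(-1595 + √4498) = -4657400 + 2920*√4498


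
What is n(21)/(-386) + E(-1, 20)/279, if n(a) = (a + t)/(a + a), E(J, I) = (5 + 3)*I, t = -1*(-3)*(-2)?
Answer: 863245/1507716 ≈ 0.57255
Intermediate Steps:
t = -6 (t = 3*(-2) = -6)
E(J, I) = 8*I
n(a) = (-6 + a)/(2*a) (n(a) = (a - 6)/(a + a) = (-6 + a)/((2*a)) = (-6 + a)*(1/(2*a)) = (-6 + a)/(2*a))
n(21)/(-386) + E(-1, 20)/279 = ((1/2)*(-6 + 21)/21)/(-386) + (8*20)/279 = ((1/2)*(1/21)*15)*(-1/386) + 160*(1/279) = (5/14)*(-1/386) + 160/279 = -5/5404 + 160/279 = 863245/1507716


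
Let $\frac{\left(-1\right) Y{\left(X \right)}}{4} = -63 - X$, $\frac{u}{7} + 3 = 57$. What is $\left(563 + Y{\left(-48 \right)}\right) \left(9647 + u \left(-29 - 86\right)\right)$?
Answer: $-21071729$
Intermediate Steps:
$u = 378$ ($u = -21 + 7 \cdot 57 = -21 + 399 = 378$)
$Y{\left(X \right)} = 252 + 4 X$ ($Y{\left(X \right)} = - 4 \left(-63 - X\right) = 252 + 4 X$)
$\left(563 + Y{\left(-48 \right)}\right) \left(9647 + u \left(-29 - 86\right)\right) = \left(563 + \left(252 + 4 \left(-48\right)\right)\right) \left(9647 + 378 \left(-29 - 86\right)\right) = \left(563 + \left(252 - 192\right)\right) \left(9647 + 378 \left(-115\right)\right) = \left(563 + 60\right) \left(9647 - 43470\right) = 623 \left(-33823\right) = -21071729$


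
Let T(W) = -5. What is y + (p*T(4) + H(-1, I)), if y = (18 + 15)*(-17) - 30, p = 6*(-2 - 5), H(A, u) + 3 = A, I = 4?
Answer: -385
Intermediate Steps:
H(A, u) = -3 + A
p = -42 (p = 6*(-7) = -42)
y = -591 (y = 33*(-17) - 30 = -561 - 30 = -591)
y + (p*T(4) + H(-1, I)) = -591 + (-42*(-5) + (-3 - 1)) = -591 + (210 - 4) = -591 + 206 = -385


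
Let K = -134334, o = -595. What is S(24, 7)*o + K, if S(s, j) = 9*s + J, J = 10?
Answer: -268804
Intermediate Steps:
S(s, j) = 10 + 9*s (S(s, j) = 9*s + 10 = 10 + 9*s)
S(24, 7)*o + K = (10 + 9*24)*(-595) - 134334 = (10 + 216)*(-595) - 134334 = 226*(-595) - 134334 = -134470 - 134334 = -268804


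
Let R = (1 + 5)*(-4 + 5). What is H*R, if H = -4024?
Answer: -24144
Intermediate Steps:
R = 6 (R = 6*1 = 6)
H*R = -4024*6 = -24144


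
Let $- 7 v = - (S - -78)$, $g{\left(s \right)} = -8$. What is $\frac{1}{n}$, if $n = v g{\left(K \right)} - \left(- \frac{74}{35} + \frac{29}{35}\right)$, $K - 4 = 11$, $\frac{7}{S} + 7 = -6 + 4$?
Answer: $- \frac{63}{5479} \approx -0.011498$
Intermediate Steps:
$S = - \frac{7}{9}$ ($S = \frac{7}{-7 + \left(-6 + 4\right)} = \frac{7}{-7 - 2} = \frac{7}{-9} = 7 \left(- \frac{1}{9}\right) = - \frac{7}{9} \approx -0.77778$)
$K = 15$ ($K = 4 + 11 = 15$)
$v = \frac{695}{63}$ ($v = - \frac{\left(-1\right) \left(- \frac{7}{9} - -78\right)}{7} = - \frac{\left(-1\right) \left(- \frac{7}{9} + 78\right)}{7} = - \frac{\left(-1\right) \frac{695}{9}}{7} = \left(- \frac{1}{7}\right) \left(- \frac{695}{9}\right) = \frac{695}{63} \approx 11.032$)
$n = - \frac{5479}{63}$ ($n = \frac{695}{63} \left(-8\right) - \left(- \frac{74}{35} + \frac{29}{35}\right) = - \frac{5560}{63} - - \frac{9}{7} = - \frac{5560}{63} + \left(- \frac{29}{35} + \frac{74}{35}\right) = - \frac{5560}{63} + \frac{9}{7} = - \frac{5479}{63} \approx -86.968$)
$\frac{1}{n} = \frac{1}{- \frac{5479}{63}} = - \frac{63}{5479}$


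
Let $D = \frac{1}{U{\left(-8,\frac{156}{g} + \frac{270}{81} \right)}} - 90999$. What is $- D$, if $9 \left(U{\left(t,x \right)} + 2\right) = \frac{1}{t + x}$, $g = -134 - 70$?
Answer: $\frac{152788152}{1679} \approx 91000.0$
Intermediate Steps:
$g = -204$ ($g = -134 - 70 = -204$)
$U{\left(t,x \right)} = -2 + \frac{1}{9 \left(t + x\right)}$
$D = - \frac{152788152}{1679}$ ($D = \frac{1}{\frac{1}{-8 + \left(\frac{156}{-204} + \frac{270}{81}\right)} \left(\frac{1}{9} - -16 - 2 \left(\frac{156}{-204} + \frac{270}{81}\right)\right)} - 90999 = \frac{1}{\frac{1}{-8 + \left(156 \left(- \frac{1}{204}\right) + 270 \cdot \frac{1}{81}\right)} \left(\frac{1}{9} + 16 - 2 \left(156 \left(- \frac{1}{204}\right) + 270 \cdot \frac{1}{81}\right)\right)} - 90999 = \frac{1}{\frac{1}{-8 + \left(- \frac{13}{17} + \frac{10}{3}\right)} \left(\frac{1}{9} + 16 - 2 \left(- \frac{13}{17} + \frac{10}{3}\right)\right)} - 90999 = \frac{1}{\frac{1}{-8 + \frac{131}{51}} \left(\frac{1}{9} + 16 - \frac{262}{51}\right)} - 90999 = \frac{1}{\frac{1}{- \frac{277}{51}} \left(\frac{1}{9} + 16 - \frac{262}{51}\right)} - 90999 = \frac{1}{\left(- \frac{51}{277}\right) \frac{1679}{153}} - 90999 = \frac{1}{- \frac{1679}{831}} - 90999 = - \frac{831}{1679} - 90999 = - \frac{152788152}{1679} \approx -91000.0$)
$- D = \left(-1\right) \left(- \frac{152788152}{1679}\right) = \frac{152788152}{1679}$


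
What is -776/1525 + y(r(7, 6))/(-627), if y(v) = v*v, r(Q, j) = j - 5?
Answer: -488077/956175 ≈ -0.51045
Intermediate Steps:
r(Q, j) = -5 + j
y(v) = v**2
-776/1525 + y(r(7, 6))/(-627) = -776/1525 + (-5 + 6)**2/(-627) = -776*1/1525 + 1**2*(-1/627) = -776/1525 + 1*(-1/627) = -776/1525 - 1/627 = -488077/956175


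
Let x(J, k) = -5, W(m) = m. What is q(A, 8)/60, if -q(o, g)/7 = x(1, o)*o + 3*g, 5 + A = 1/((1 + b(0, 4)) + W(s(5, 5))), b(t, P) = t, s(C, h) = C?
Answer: -2023/360 ≈ -5.6194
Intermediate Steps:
A = -29/6 (A = -5 + 1/((1 + 0) + 5) = -5 + 1/(1 + 5) = -5 + 1/6 = -29/6 ≈ -4.8333)
q(o, g) = -21*g + 35*o (q(o, g) = -7*(-5*o + 3*g) = -21*g + 35*o)
q(A, 8)/60 = (-21*8 + 35*(-29/6))/60 = (-168 - 1015/6)*(1/60) = -2023/6*1/60 = -2023/360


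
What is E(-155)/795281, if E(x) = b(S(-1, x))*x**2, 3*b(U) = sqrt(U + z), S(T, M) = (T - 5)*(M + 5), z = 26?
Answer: 24025*sqrt(926)/2385843 ≈ 0.30643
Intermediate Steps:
S(T, M) = (-5 + T)*(5 + M)
b(U) = sqrt(26 + U)/3 (b(U) = sqrt(U + 26)/3 = sqrt(26 + U)/3)
E(x) = x**2*sqrt(-4 - 6*x)/3 (E(x) = (sqrt(26 + (-25 - 5*x + 5*(-1) + x*(-1)))/3)*x**2 = (sqrt(26 + (-25 - 5*x - 5 - x))/3)*x**2 = (sqrt(26 + (-30 - 6*x))/3)*x**2 = (sqrt(-4 - 6*x)/3)*x**2 = x**2*sqrt(-4 - 6*x)/3)
E(-155)/795281 = ((1/3)*(-155)**2*sqrt(-4 - 6*(-155)))/795281 = ((1/3)*24025*sqrt(-4 + 930))*(1/795281) = ((1/3)*24025*sqrt(926))*(1/795281) = (24025*sqrt(926)/3)*(1/795281) = 24025*sqrt(926)/2385843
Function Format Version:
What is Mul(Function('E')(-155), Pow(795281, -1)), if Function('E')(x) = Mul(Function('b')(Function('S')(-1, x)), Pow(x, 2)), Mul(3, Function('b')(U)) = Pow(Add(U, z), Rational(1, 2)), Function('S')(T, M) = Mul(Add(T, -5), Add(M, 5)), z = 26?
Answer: Mul(Rational(24025, 2385843), Pow(926, Rational(1, 2))) ≈ 0.30643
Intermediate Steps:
Function('S')(T, M) = Mul(Add(-5, T), Add(5, M))
Function('b')(U) = Mul(Rational(1, 3), Pow(Add(26, U), Rational(1, 2))) (Function('b')(U) = Mul(Rational(1, 3), Pow(Add(U, 26), Rational(1, 2))) = Mul(Rational(1, 3), Pow(Add(26, U), Rational(1, 2))))
Function('E')(x) = Mul(Rational(1, 3), Pow(x, 2), Pow(Add(-4, Mul(-6, x)), Rational(1, 2))) (Function('E')(x) = Mul(Mul(Rational(1, 3), Pow(Add(26, Add(-25, Mul(-5, x), Mul(5, -1), Mul(x, -1))), Rational(1, 2))), Pow(x, 2)) = Mul(Mul(Rational(1, 3), Pow(Add(26, Add(-25, Mul(-5, x), -5, Mul(-1, x))), Rational(1, 2))), Pow(x, 2)) = Mul(Mul(Rational(1, 3), Pow(Add(26, Add(-30, Mul(-6, x))), Rational(1, 2))), Pow(x, 2)) = Mul(Mul(Rational(1, 3), Pow(Add(-4, Mul(-6, x)), Rational(1, 2))), Pow(x, 2)) = Mul(Rational(1, 3), Pow(x, 2), Pow(Add(-4, Mul(-6, x)), Rational(1, 2))))
Mul(Function('E')(-155), Pow(795281, -1)) = Mul(Mul(Rational(1, 3), Pow(-155, 2), Pow(Add(-4, Mul(-6, -155)), Rational(1, 2))), Pow(795281, -1)) = Mul(Mul(Rational(1, 3), 24025, Pow(Add(-4, 930), Rational(1, 2))), Rational(1, 795281)) = Mul(Mul(Rational(1, 3), 24025, Pow(926, Rational(1, 2))), Rational(1, 795281)) = Mul(Mul(Rational(24025, 3), Pow(926, Rational(1, 2))), Rational(1, 795281)) = Mul(Rational(24025, 2385843), Pow(926, Rational(1, 2)))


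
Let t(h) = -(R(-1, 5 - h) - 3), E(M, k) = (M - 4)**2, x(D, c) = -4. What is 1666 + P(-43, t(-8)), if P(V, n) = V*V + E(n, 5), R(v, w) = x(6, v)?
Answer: 3524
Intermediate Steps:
R(v, w) = -4
E(M, k) = (-4 + M)**2
t(h) = 7 (t(h) = -(-4 - 3) = -1*(-7) = 7)
P(V, n) = V**2 + (-4 + n)**2 (P(V, n) = V*V + (-4 + n)**2 = V**2 + (-4 + n)**2)
1666 + P(-43, t(-8)) = 1666 + ((-43)**2 + (-4 + 7)**2) = 1666 + (1849 + 3**2) = 1666 + (1849 + 9) = 1666 + 1858 = 3524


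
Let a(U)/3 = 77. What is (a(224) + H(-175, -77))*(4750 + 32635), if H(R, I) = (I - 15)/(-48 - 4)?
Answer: 113127010/13 ≈ 8.7021e+6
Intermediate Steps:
H(R, I) = 15/52 - I/52 (H(R, I) = (-15 + I)/(-52) = (-15 + I)*(-1/52) = 15/52 - I/52)
a(U) = 231 (a(U) = 3*77 = 231)
(a(224) + H(-175, -77))*(4750 + 32635) = (231 + (15/52 - 1/52*(-77)))*(4750 + 32635) = (231 + (15/52 + 77/52))*37385 = (231 + 23/13)*37385 = (3026/13)*37385 = 113127010/13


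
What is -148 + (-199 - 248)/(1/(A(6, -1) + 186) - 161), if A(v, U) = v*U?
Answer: -4208432/28979 ≈ -145.22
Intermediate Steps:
A(v, U) = U*v
-148 + (-199 - 248)/(1/(A(6, -1) + 186) - 161) = -148 + (-199 - 248)/(1/(-1*6 + 186) - 161) = -148 - 447/(1/(-6 + 186) - 161) = -148 - 447/(1/180 - 161) = -148 - 447/(-28979/180) = -148 - 447*(-180/28979) = -148 + 80460/28979 = -4208432/28979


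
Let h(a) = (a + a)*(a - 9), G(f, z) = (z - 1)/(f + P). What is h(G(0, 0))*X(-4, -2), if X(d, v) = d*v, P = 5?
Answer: 736/25 ≈ 29.440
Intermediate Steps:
G(f, z) = (-1 + z)/(5 + f) (G(f, z) = (z - 1)/(f + 5) = (-1 + z)/(5 + f))
h(a) = 2*a*(-9 + a) (h(a) = (2*a)*(-9 + a) = 2*a*(-9 + a))
h(G(0, 0))*X(-4, -2) = (2*((-1 + 0)/(5 + 0))*(-9 + (-1 + 0)/(5 + 0)))*(-4*(-2)) = (2*(-1/5)*(-9 - 1/5))*8 = (2*((⅕)*(-1))*(-9 + (⅕)*(-1)))*8 = (2*(-⅕)*(-9 - ⅕))*8 = (2*(-⅕)*(-46/5))*8 = (92/25)*8 = 736/25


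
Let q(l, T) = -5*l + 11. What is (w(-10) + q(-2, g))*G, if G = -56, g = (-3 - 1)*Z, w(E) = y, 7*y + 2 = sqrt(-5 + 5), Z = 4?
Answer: -1160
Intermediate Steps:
y = -2/7 (y = -2/7 + sqrt(-5 + 5)/7 = -2/7 + sqrt(0)/7 = -2/7 + (1/7)*0 = -2/7 + 0 = -2/7 ≈ -0.28571)
w(E) = -2/7
g = -16 (g = (-3 - 1)*4 = -4*4 = -16)
q(l, T) = 11 - 5*l
(w(-10) + q(-2, g))*G = (-2/7 + (11 - 5*(-2)))*(-56) = (-2/7 + (11 + 10))*(-56) = (-2/7 + 21)*(-56) = (145/7)*(-56) = -1160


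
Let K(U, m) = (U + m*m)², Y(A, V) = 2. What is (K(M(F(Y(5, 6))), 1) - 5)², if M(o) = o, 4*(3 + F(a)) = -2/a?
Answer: 1/256 ≈ 0.0039063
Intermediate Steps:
F(a) = -3 - 1/(2*a) (F(a) = -3 + (-2/a)/4 = -3 - 1/(2*a))
K(U, m) = (U + m²)²
(K(M(F(Y(5, 6))), 1) - 5)² = (((-3 - ½/2) + 1²)² - 5)² = (((-3 - ½*½) + 1)² - 5)² = (((-3 - ¼) + 1)² - 5)² = ((-13/4 + 1)² - 5)² = ((-9/4)² - 5)² = (81/16 - 5)² = (1/16)² = 1/256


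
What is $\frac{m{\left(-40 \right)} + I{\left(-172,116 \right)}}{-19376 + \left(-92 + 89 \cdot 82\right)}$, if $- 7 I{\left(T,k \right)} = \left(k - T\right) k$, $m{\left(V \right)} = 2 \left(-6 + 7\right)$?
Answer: $\frac{16697}{42595} \approx 0.39199$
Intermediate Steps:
$m{\left(V \right)} = 2$ ($m{\left(V \right)} = 2 \cdot 1 = 2$)
$I{\left(T,k \right)} = - \frac{k \left(k - T\right)}{7}$ ($I{\left(T,k \right)} = - \frac{\left(k - T\right) k}{7} = - \frac{k \left(k - T\right)}{7}$)
$\frac{m{\left(-40 \right)} + I{\left(-172,116 \right)}}{-19376 + \left(-92 + 89 \cdot 82\right)} = \frac{2 + \frac{1}{7} \cdot 116 \left(-172 - 116\right)}{-19376 + \left(-92 + 89 \cdot 82\right)} = \frac{2 + \frac{1}{7} \cdot 116 \left(-172 - 116\right)}{-19376 + \left(-92 + 7298\right)} = \frac{2 + \frac{1}{7} \cdot 116 \left(-288\right)}{-19376 + 7206} = \frac{2 - \frac{33408}{7}}{-12170} = \left(- \frac{33394}{7}\right) \left(- \frac{1}{12170}\right) = \frac{16697}{42595}$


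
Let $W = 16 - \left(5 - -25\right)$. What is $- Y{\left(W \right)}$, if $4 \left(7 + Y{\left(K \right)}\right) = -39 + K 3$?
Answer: $\frac{109}{4} \approx 27.25$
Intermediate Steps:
$W = -14$ ($W = 16 - \left(5 + 25\right) = 16 - 30 = -14$)
$Y{\left(K \right)} = - \frac{67}{4} + \frac{3 K}{4}$ ($Y{\left(K \right)} = -7 + \frac{-39 + K 3}{4} = -7 + \frac{-39 + 3 K}{4} = -7 + \left(- \frac{39}{4} + \frac{3 K}{4}\right) = - \frac{67}{4} + \frac{3 K}{4}$)
$- Y{\left(W \right)} = - (- \frac{67}{4} + \frac{3}{4} \left(-14\right)) = - (- \frac{67}{4} - \frac{21}{2}) = \left(-1\right) \left(- \frac{109}{4}\right) = \frac{109}{4}$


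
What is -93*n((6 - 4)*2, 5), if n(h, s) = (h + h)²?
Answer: -5952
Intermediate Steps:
n(h, s) = 4*h² (n(h, s) = (2*h)² = 4*h²)
-93*n((6 - 4)*2, 5) = -372*((6 - 4)*2)² = -372*(2*2)² = -372*4² = -372*16 = -93*64 = -5952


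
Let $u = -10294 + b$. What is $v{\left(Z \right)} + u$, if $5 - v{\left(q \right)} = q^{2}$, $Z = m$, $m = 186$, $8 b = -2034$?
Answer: $- \frac{180557}{4} \approx -45139.0$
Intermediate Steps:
$b = - \frac{1017}{4}$ ($b = \frac{1}{8} \left(-2034\right) = - \frac{1017}{4} \approx -254.25$)
$u = - \frac{42193}{4}$ ($u = -10294 - \frac{1017}{4} = - \frac{42193}{4} \approx -10548.0$)
$Z = 186$
$v{\left(q \right)} = 5 - q^{2}$
$v{\left(Z \right)} + u = \left(5 - 186^{2}\right) - \frac{42193}{4} = \left(5 - 34596\right) - \frac{42193}{4} = -34591 - \frac{42193}{4} = - \frac{180557}{4}$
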